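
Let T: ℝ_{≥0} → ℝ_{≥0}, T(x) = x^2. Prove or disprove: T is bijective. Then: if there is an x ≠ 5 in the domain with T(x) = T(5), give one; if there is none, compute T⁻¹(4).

On ℝ_{≥0}, x ↦ x^2 is strictly increasing (injective) and for any y ∈ ℝ_{≥0} the 2nd root y^{1/2} lies in ℝ_{≥0} (surjective). So T is bijective.
Since x ↦ x^2 is strictly increasing on ℝ_{≥0}, it is injective there, so no x ≠ 5 in the domain has T(x) = T(5). We therefore compute T⁻¹(4) = 4^{1/2} = 2 (indeed 2^2 = 4).

2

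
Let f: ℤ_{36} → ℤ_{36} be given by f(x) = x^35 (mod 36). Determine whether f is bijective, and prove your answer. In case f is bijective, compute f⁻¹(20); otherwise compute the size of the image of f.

21

f(0) = 0^35 = 0.
f(6): Repeated squaring mod 36: 6^1 ≡ 6, 6^2 ≡ 6² = 36 ≡ 0, 6^4 ≡ 0² = 0, 6^8 ≡ 0² = 0, 6^16 ≡ 0² = 0, 6^32 ≡ 0² = 0. Since 35 = 32 + 2 + 1, 6^35 ≡ 0·0·6: 0·0 = 0, then 0·6 = 0. So 6^35 ≡ 0 (mod 36).
So f(0) = f(6) = 0 while 0 ≠ 6, hence f is not injective, hence not bijective.
Since f is not bijective, we determine |image(f)|. Computing x^35 mod 36 for each x (by repeated squaring, reducing mod 36 at every step), the values f(0), f(1), …, f(35) are: 0, 1, 32, 27, 16, 29, 0, 31, 8, 9, 28, 23, 0, 25, 20, 27, 4, 17, 0, 19, 32, 9, 16, 11, 0, 13, 8, 27, 28, 5, 0, 7, 20, 9, 4, 35.
The distinct values are {0, 1, 4, 5, 7, 8, 9, 11, 13, 16, 17, 19, 20, 23, 25, 27, 28, 29, 31, 32, 35}; there are 21 of them.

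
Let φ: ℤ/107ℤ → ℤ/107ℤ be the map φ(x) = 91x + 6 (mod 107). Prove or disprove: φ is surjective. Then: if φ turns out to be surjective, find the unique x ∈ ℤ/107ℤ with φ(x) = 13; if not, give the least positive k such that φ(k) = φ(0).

33

Since gcd(91, 107) = 1, 91 is invertible modulo 107. Euclid's algorithm: 107 = 1·91 + 16, 91 = 5·16 + 11, 16 = 1·11 + 5, 11 = 2·5 + 1; back-substituting gives 1 = 20·91 − 17·107, so 91⁻¹ ≡ 20 (mod 107).
Then y ↦ 20(y − 6) is a two-sided inverse to φ, so every y ∈ ℤ/107ℤ has a preimage.
Hence φ is surjective.
Since φ is surjective, we compute φ⁻¹(13): solve 91x + 6 ≡ 13 (mod 107), i.e. 91x ≡ 7 (mod 107).
Multiplying by 91⁻¹ = 20 gives x ≡ 20·7 = 140 = 1·107 + 33 ≡ 33 (mod 107).
Check: φ(33) = 91·33 + 6 = 3009 = 28·107 + 13 ≡ 13 (mod 107).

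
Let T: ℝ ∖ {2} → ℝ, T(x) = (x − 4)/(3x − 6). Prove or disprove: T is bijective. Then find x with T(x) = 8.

44/23

If T(x) = 1/3, cross-multiplying gives 3(x − 4) = 1(3x − 6), which simplifies to −12 = −6 — false.  So 1/3 has no preimage and T is not surjective.
So T is not bijective.
Solving T(x) = 8: cross-multiplying gives x − 4 = 8(3x − 6), which rearranges to −23x = −44, so x = 44/23.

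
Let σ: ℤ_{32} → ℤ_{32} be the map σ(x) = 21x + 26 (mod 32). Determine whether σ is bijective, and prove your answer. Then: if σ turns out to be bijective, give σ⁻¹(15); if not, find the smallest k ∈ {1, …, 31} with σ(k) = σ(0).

1

By definition, σ is injective when σ(a) = σ(b) forces a = b.
If σ(a) = σ(b), then 21a ≡ 21b (mod 32). Because gcd(21, 32) = 1, we may cancel 21 to get a ≡ b (mod 32).
We now compute 21⁻¹ mod 32 explicitly. Euclid's algorithm: 32 = 1·21 + 11, 21 = 1·11 + 10, 11 = 1·10 + 1; back-substituting gives 1 = 29·21 − 19·32, so 21⁻¹ ≡ 29 (mod 32).
Then y ↦ 29(y − 26) is a two-sided inverse to σ, so every y ∈ ℤ_{32} has a preimage.
Hence σ is bijective.
Since σ is bijective, we compute σ⁻¹(15): solve 21x + 26 ≡ 15 (mod 32), i.e. 21x ≡ 21 (mod 32).
Multiplying by 21⁻¹ = 29 gives x ≡ 29·21 = 609 = 19·32 + 1 ≡ 1 (mod 32).
Check: σ(1) = 21·1 + 26 = 47 = 1·32 + 15 ≡ 15 (mod 32).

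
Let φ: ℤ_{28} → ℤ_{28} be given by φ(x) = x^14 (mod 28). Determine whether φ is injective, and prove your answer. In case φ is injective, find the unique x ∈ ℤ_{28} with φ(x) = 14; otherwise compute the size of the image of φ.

φ(6): Repeated squaring mod 28: 6^1 ≡ 6, 6^2 ≡ 6² = 36 ≡ 8, 6^4 ≡ 8² = 64 ≡ 8, 6^8 ≡ 8² = 64 ≡ 8. Since 14 = 8 + 4 + 2, 6^14 ≡ 8·8·8: 8·8 = 64 ≡ 8, then 8·8 = 64 ≡ 8. So 6^14 ≡ 8 (mod 28).
φ(8): Repeated squaring mod 28: 8^1 ≡ 8, 8^2 ≡ 8² = 64 ≡ 8, 8^4 ≡ 8² = 64 ≡ 8, 8^8 ≡ 8² = 64 ≡ 8. Since 14 = 8 + 4 + 2, 8^14 ≡ 8·8·8: 8·8 = 64 ≡ 8, then 8·8 = 64 ≡ 8. So 8^14 ≡ 8 (mod 28).
So φ(6) = φ(8) = 8 while 6 ≠ 8, hence φ is not injective.
Since φ is not injective, we determine |image(φ)|. Computing x^14 mod 28 for each x (by repeated squaring, reducing mod 28 at every step), the values φ(0), φ(1), …, φ(27) are: 0, 1, 4, 9, 16, 25, 8, 21, 8, 25, 16, 9, 4, 1, 0, 1, 4, 9, 16, 25, 8, 21, 8, 25, 16, 9, 4, 1.
The distinct values are {0, 1, 4, 8, 9, 16, 21, 25}; there are 8 of them.

8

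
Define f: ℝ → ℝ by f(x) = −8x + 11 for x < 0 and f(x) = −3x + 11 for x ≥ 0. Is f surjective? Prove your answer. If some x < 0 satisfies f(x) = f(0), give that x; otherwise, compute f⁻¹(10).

Both pieces are strictly decreasing (slopes −8 and −3), so each is injective on its own interval.
The left piece maps (−∞, 0) onto (11, ∞); the right piece maps [0, ∞) onto (−∞, 11].
These images together cover ℝ, so f is surjective.
Because the two images are disjoint, no x < 0 has f(x) = f(0), so we compute f⁻¹(10): 10 lies in (−∞, 11], so solve −3x + 11 = 10: x = (10 − 11)/(−3) = 1/3.

1/3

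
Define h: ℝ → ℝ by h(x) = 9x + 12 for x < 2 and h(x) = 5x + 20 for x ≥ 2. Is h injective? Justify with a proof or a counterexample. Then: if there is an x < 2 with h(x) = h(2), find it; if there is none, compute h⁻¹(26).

14/9

Both pieces are strictly increasing (slopes 9 and 5), so each is injective on its own interval.
The left piece maps (−∞, 2) onto (−∞, 30); the right piece maps [2, ∞) onto [30, ∞).
These images are disjoint, so no value is attained by both pieces. Therefore h is injective.
Because the two images are disjoint, no x < 2 has h(x) = h(2), so we compute h⁻¹(26): 26 lies in (−∞, 30), so solve 9x + 12 = 26: x = (26 − 12)/9 = 14/9.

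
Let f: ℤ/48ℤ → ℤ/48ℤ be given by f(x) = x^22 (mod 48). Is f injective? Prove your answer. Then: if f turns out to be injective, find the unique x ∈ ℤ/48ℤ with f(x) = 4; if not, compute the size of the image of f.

f(2): Repeated squaring mod 48: 2^1 ≡ 2, 2^2 ≡ 2² = 4, 2^4 ≡ 4² = 16, 2^8 ≡ 16² = 256 ≡ 16, 2^16 ≡ 16² = 256 ≡ 16. Since 22 = 16 + 4 + 2, 2^22 ≡ 16·16·4: 16·16 = 256 ≡ 16, then 16·4 = 64 ≡ 16. So 2^22 ≡ 16 (mod 48).
f(4): Repeated squaring mod 48: 4^1 ≡ 4, 4^2 ≡ 4² = 16, 4^4 ≡ 16² = 256 ≡ 16, 4^8 ≡ 16² = 256 ≡ 16, 4^16 ≡ 16² = 256 ≡ 16. Since 22 = 16 + 4 + 2, 4^22 ≡ 16·16·16: 16·16 = 256 ≡ 16, then 16·16 = 256 ≡ 16. So 4^22 ≡ 16 (mod 48).
So f(2) = f(4) = 16 while 2 ≠ 4, hence f is not injective.
Since f is not injective, we determine |image(f)|. Computing x^22 mod 48 for each x (by repeated squaring, reducing mod 48 at every step), the values f(0), f(1), …, f(47) are: 0, 1, 16, 9, 16, 25, 0, 1, 16, 33, 16, 25, 0, 25, 16, 33, 16, 1, 0, 25, 16, 9, 16, 1, 0, 1, 16, 9, 16, 25, 0, 1, 16, 33, 16, 25, 0, 25, 16, 33, 16, 1, 0, 25, 16, 9, 16, 1.
The distinct values are {0, 1, 9, 16, 25, 33}; there are 6 of them.

6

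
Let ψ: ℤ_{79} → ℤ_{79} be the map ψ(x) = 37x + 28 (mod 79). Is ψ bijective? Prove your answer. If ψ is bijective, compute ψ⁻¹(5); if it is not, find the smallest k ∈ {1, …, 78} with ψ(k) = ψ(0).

25

Recall: injectivity means: for all u, v in the domain, ψ(u) = ψ(v) implies u = v.
Suppose ψ(u) = ψ(v) in ℤ_{79}. Then 37u + 28 ≡ 37v + 28 (mod 79), thus 37(u − v) ≡ 0 (mod 79).
Since gcd(37, 79) = 1, 37 is invertible modulo 79, therefore u − v ≡ 0 (mod 79), i.e. u = v.
We now compute 37⁻¹ mod 79 explicitly. Euclid's algorithm: 79 = 2·37 + 5, 37 = 7·5 + 2, 5 = 2·2 + 1; back-substituting gives 1 = 47·37 − 22·79, so 37⁻¹ ≡ 47 (mod 79).
Then y ↦ 47(y − 28) is a two-sided inverse to ψ, so every y ∈ ℤ_{79} has a preimage.
Hence ψ is bijective.
Since ψ is bijective, we compute ψ⁻¹(5): solve 37x + 28 ≡ 5 (mod 79), i.e. 37x ≡ 56 (mod 79).
Multiplying by 37⁻¹ = 47 gives x ≡ 47·56 = 2632 = 33·79 + 25 ≡ 25 (mod 79).
Check: ψ(25) = 37·25 + 28 = 953 = 12·79 + 5 ≡ 5 (mod 79).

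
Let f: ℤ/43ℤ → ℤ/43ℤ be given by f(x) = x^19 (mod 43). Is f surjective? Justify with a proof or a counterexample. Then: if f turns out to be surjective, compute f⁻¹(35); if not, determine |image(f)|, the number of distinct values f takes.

4

Since 43 is prime, the nonzero elements of ℤ/43ℤ form a cyclic group of order 42.
As gcd(19, 42) = 1, raising to the 19th power is a bijection on this group: if u^19 ≡ v^19 then (uv^{−1})^19 = 1, and the only element of order dividing gcd(19, 42) = 1 is 1, so u = v.
With f(0) = 0 this makes f injective on all of ℤ/43ℤ, hence bijective (finite equal-size domain and codomain). In particular f is surjective.
Since f is surjective, we find the preimage of 35. The inverse of x ↦ x^19 on (ℤ/43ℤ)^× is x ↦ x^31, because 19·31 = 589 = 14·42 + 1 ≡ 1 (mod 42) and x^{42} = 1 for x ≠ 0 (Fermat). So f⁻¹(35) = 35^31 mod 43.
Repeated squaring mod 43: 35^1 ≡ 35, 35^2 ≡ 35² = 1225 ≡ 21, 35^4 ≡ 21² = 441 ≡ 11, 35^8 ≡ 11² = 121 ≡ 35, 35^16 ≡ 35² = 1225 ≡ 21. Since 31 = 16 + 8 + 4 + 2 + 1, 35^31 ≡ 21·35·11·21·35: 21·35 = 735 ≡ 4, then 4·11 = 44 ≡ 1, then 1·21 = 21, then 21·35 = 735 ≡ 4. So 35^31 ≡ 4 (mod 43).
Hence f⁻¹(35) = 4.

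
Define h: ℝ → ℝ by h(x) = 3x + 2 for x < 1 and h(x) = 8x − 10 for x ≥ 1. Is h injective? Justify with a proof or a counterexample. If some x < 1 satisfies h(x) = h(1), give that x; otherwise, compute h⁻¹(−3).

Both pieces are strictly increasing (slopes 3 and 8), so each is injective on its own interval.
The left piece maps (−∞, 1) onto (−∞, 5); the right piece maps [1, ∞) onto [−2, ∞).
These images overlap. In particular h(1) = −2 (right piece), and solving 3x + 2 = −2 on the left piece gives x = −4/3 < 1.
So h(−4/3) = h(1) with −4/3 ≠ 1, and h is not injective. This x = −4/3 is the requested value below 1.

-4/3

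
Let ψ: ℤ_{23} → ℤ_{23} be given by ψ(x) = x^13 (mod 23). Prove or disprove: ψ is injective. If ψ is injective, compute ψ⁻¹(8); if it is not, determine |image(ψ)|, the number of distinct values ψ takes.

Since 23 is prime, the nonzero elements of ℤ_{23} form a cyclic group of order 22.
As gcd(13, 22) = 1, raising to the 13th power is a bijection on this group: if s^13 ≡ t^13 then (st^{−1})^13 = 1, and the only element of order dividing gcd(13, 22) = 1 is 1, so s = t.
With ψ(0) = 0 this makes ψ injective on all of ℤ_{23}, hence bijective (finite equal-size domain and codomain). In particular ψ is injective.
Since ψ is injective, we find the preimage of 8. The inverse of x ↦ x^13 on (ℤ_{23})^× is x ↦ x^17, because 13·17 = 221 = 10·22 + 1 ≡ 1 (mod 22) and x^{22} = 1 for x ≠ 0 (Fermat). So ψ⁻¹(8) = 8^17 mod 23.
Repeated squaring mod 23: 8^1 ≡ 8, 8^2 ≡ 8² = 64 ≡ 18, 8^4 ≡ 18² = 324 ≡ 2, 8^8 ≡ 2² = 4, 8^16 ≡ 4² = 16. Since 17 = 16 + 1, 8^17 ≡ 16·8: 16·8 = 128 ≡ 13. So 8^17 ≡ 13 (mod 23).
Hence ψ⁻¹(8) = 13.

13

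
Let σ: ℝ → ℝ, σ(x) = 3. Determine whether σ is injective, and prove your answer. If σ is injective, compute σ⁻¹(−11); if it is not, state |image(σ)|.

Recall: σ is injective when σ(s) = σ(t) forces s = t.
σ(0) = 3 = σ(1) with 0 ≠ 1, so σ is not injective.
Since σ is not injective, we state |image(σ)|: the image of σ is {3}, which has 1 element.

1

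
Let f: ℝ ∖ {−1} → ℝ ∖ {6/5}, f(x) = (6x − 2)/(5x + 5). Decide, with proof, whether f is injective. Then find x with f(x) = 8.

-21/17

Suppose f(x_1) = f(x_2). Cross-multiplying: (6x_1 − 2)(5x_2 + 5) = (6x_2 − 2)(5x_1 + 5).
Expanding both sides and cancelling the symmetric terms leaves 40·(x_1 − x_2) = 0. Since 40 ≠ 0, x_1 = x_2. Hence f is injective.
Solving f(x) = 8: cross-multiplying gives 6x − 2 = 8(5x + 5), which rearranges to −34x = 42, so x = −21/17.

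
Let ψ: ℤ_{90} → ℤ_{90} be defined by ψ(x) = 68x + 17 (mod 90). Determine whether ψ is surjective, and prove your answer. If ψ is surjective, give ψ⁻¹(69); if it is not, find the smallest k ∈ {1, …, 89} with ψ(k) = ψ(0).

45

Since gcd(68, 90) = 2, we have 68x ≡ 0 (mod 2) for all x, so ψ(x) ≡ 1 (mod 2).
But 0 ≢ 1 (mod 2), so 0 ∈ ℤ_{90} has no preimage. Thus ψ is not surjective.
Since ψ is not surjective, we find the least positive k with ψ(k) = ψ(0): this means 68k ≡ 0 (mod 90), i.e. 90 ∣ 68k. Since gcd(68, 90) = 2, dividing through by 2 this holds exactly when 45 ∣ 34k, and as gcd(34, 45) = 1, exactly when 45 ∣ k.
The smallest positive such k is 45.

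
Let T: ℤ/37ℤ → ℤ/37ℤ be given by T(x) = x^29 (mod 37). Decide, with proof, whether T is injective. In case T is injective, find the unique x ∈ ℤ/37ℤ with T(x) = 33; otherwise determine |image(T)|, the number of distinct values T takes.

12

Since 37 is prime, the nonzero elements of ℤ/37ℤ form a cyclic group of order 36.
As gcd(29, 36) = 1, raising to the 29th power is a bijection on this group: if u^29 ≡ v^29 then (uv^{−1})^29 = 1, and the only element of order dividing gcd(29, 36) = 1 is 1, so u = v.
With T(0) = 0 this makes T injective on all of ℤ/37ℤ, hence bijective (finite equal-size domain and codomain). In particular T is injective.
Since T is injective, we find the preimage of 33. The inverse of x ↦ x^29 on (ℤ/37ℤ)^× is x ↦ x^5, because 29·5 = 145 = 4·36 + 1 ≡ 1 (mod 36) and x^{36} = 1 for x ≠ 0 (Fermat). So T⁻¹(33) = 33^5 mod 37.
Repeated squaring mod 37: 33^1 ≡ 33, 33^2 ≡ 33² = 1089 ≡ 16, 33^4 ≡ 16² = 256 ≡ 34. Since 5 = 4 + 1, 33^5 ≡ 34·33: 34·33 = 1122 ≡ 12. So 33^5 ≡ 12 (mod 37).
Hence T⁻¹(33) = 12.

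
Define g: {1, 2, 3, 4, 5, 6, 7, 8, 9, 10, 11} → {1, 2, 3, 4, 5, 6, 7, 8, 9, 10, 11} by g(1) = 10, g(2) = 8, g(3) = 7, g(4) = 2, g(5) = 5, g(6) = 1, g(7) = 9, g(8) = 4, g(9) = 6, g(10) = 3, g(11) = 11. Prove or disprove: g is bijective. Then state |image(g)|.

The values 10, 8, 7, 2, 5, 1, 9, 4, 6, 3, 11 are a permutation of {1, 2, 3, 4, 5, 6, 7, 8, 9, 10, 11}: each element appears exactly once.
So g is injective and surjective, hence bijective.
The image of g is {1, 2, 3, 4, 5, 6, 7, 8, 9, 10, 11}, which has 11 elements.

11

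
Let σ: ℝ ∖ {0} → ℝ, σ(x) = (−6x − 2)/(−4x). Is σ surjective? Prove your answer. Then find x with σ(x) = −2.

If σ(x) = 3/2, cross-multiplying gives −4(−6x − 2) = −6(−4x), which simplifies to 8 = 0 — false.  So 3/2 has no preimage and σ is not surjective.
Solving σ(x) = −2: cross-multiplying gives −6x − 2 = −2(−4x), which rearranges to −14x = 2, so x = −1/7.

-1/7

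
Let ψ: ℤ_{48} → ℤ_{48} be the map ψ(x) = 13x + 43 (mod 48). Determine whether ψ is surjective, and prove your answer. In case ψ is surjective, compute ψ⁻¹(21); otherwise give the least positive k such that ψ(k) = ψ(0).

2

Since gcd(13, 48) = 1, 13 is invertible modulo 48. Euclid's algorithm: 48 = 3·13 + 9, 13 = 1·9 + 4, 9 = 2·4 + 1; back-substituting gives 1 = 37·13 − 10·48, so 13⁻¹ ≡ 37 (mod 48).
Then y ↦ 37(y − 43) is a two-sided inverse to ψ, so every y ∈ ℤ_{48} has a preimage.
Hence ψ is surjective.
Since ψ is surjective, we find ψ⁻¹(21): we need 13x ≡ 21 − 43 ≡ 26 (mod 48). Using 13⁻¹ = 37: x ≡ 37·26 = 962 = 20·48 + 2, so x = 2.
Check: ψ(2) = 13·2 + 43 = 69 = 1·48 + 21 ≡ 21 (mod 48).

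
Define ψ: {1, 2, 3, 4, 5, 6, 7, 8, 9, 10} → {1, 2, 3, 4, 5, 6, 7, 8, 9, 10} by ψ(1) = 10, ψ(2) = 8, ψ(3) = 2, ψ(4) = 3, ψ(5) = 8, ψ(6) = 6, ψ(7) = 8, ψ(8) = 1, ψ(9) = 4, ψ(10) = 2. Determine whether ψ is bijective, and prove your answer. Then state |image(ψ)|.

ψ(2) = 8 = ψ(5) with 2 ≠ 5, so ψ is not injective, hence not bijective.
The image of ψ is {1, 2, 3, 4, 6, 8, 10}, which has 7 elements.

7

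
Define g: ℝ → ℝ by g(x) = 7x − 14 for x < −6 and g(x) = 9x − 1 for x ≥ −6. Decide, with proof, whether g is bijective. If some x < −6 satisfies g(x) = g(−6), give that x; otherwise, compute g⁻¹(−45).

-44/9

Both pieces are strictly increasing (slopes 7 and 9), so each is injective on its own interval.
The left piece maps (−∞, −6) onto (−∞, −56); the right piece maps [−6, ∞) onto [−55, ∞).
The images leave a gap (−56 has no preimage), so g is not surjective, hence not bijective.
Because the two images are disjoint, no x < −6 has g(x) = g(−6), so we compute g⁻¹(−45): −45 lies in [−55, ∞), so solve 9x − 1 = −45: x = (−45 + 1)/9 = −44/9.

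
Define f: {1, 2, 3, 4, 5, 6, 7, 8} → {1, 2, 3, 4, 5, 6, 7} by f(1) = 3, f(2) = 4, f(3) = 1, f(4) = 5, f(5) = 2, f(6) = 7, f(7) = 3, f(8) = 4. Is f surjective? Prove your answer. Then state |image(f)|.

6

No element maps to 6, so f is not surjective.
The image of f is {1, 2, 3, 4, 5, 7}, which has 6 elements.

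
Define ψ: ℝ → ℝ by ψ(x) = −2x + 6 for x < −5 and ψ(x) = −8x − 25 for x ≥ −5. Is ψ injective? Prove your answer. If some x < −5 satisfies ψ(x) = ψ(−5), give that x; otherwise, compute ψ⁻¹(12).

-37/8

Both pieces are strictly decreasing (slopes −2 and −8), so each is injective on its own interval.
The left piece maps (−∞, −5) onto (16, ∞); the right piece maps [−5, ∞) onto (−∞, 15].
These images are disjoint, so no value is attained by both pieces. So ψ is injective.
Because the two images are disjoint, no x < −5 has ψ(x) = ψ(−5), so we compute ψ⁻¹(12): 12 lies in (−∞, 15], so solve −8x − 25 = 12: x = (12 + 25)/(−8) = −37/8.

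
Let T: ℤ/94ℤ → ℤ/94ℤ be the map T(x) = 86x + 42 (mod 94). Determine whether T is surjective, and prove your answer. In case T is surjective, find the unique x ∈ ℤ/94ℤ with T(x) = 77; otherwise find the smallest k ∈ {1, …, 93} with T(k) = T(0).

Since gcd(86, 94) = 2, we have 86x ≡ 0 (mod 2) for all x, so T(x) ≡ 0 (mod 2).
But 1 ≢ 0 (mod 2), so 1 ∈ ℤ/94ℤ has no preimage. So T is not surjective.
Since T is not surjective, we find the least positive k with T(k) = T(0): this means 86k ≡ 0 (mod 94), i.e. 94 ∣ 86k. Since gcd(86, 94) = 2, dividing through by 2 this holds exactly when 47 ∣ 43k, and as gcd(43, 47) = 1, exactly when 47 ∣ k.
The smallest positive such k is 47.

47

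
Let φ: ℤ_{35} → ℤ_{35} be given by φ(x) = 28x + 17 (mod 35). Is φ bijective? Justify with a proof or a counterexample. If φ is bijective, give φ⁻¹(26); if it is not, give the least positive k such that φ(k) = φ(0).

We have gcd(28, 35) = 7 > 1. Taking s = 0 and t = 5: φ(0) = 17 and φ(5) = 28·5 + 17 = 157 ≡ 17 (mod 35).
So φ(0) = φ(5) while 0 ≠ 5, therefore φ is not injective, hence not bijective.
Since φ is not bijective, we find the least positive k with φ(k) = φ(0): this means 28k ≡ 0 (mod 35), i.e. 35 ∣ 28k. Since gcd(28, 35) = 7, dividing through by 7 this holds exactly when 5 ∣ 4k, and as gcd(4, 5) = 1, exactly when 5 ∣ k.
The smallest positive such k is 5.

5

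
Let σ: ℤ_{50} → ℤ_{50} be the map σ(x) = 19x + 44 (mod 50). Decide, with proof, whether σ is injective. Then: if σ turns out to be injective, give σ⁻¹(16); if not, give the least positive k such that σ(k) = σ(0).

By definition, σ is injective if σ(s) = σ(t) implies s = t.
If σ(s) = σ(t), then 19s ≡ 19t (mod 50). Because gcd(19, 50) = 1, we may cancel 19 to get s ≡ t (mod 50).
Thus σ is injective.
We now compute 19⁻¹ mod 50 explicitly. Euclid's algorithm: 50 = 2·19 + 12, 19 = 1·12 + 7, 12 = 1·7 + 5, 7 = 1·5 + 2, 5 = 2·2 + 1; back-substituting gives 1 = 29·19 − 11·50, so 19⁻¹ ≡ 29 (mod 50).
Since σ is injective, we compute σ⁻¹(16): solve 19x + 44 ≡ 16 (mod 50), i.e. 19x ≡ 22 (mod 50).
Multiplying by 19⁻¹ = 29 gives x ≡ 29·22 = 638 = 12·50 + 38 ≡ 38 (mod 50).
Check: σ(38) = 19·38 + 44 = 766 = 15·50 + 16 ≡ 16 (mod 50).

38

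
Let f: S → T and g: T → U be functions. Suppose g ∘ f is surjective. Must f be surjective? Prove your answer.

not surjective

No. Take S = {1, 2}, T = {1, 2, 3, 4}, U = {1}, f(a) = 1 for every a ∈ S, and g(b) = 1 for every b ∈ T.
Then g ∘ f is surjective onto {1}, but 4 ∈ T has no preimage under f, so f is not surjective.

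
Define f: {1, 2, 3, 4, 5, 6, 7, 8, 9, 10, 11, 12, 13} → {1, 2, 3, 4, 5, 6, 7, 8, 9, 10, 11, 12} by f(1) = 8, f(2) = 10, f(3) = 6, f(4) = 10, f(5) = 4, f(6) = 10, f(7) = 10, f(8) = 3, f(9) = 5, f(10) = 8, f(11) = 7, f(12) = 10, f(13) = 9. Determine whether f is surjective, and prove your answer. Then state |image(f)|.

No element maps to 1, so f is not surjective.
The image of f is {3, 4, 5, 6, 7, 8, 9, 10}, which has 8 elements.

8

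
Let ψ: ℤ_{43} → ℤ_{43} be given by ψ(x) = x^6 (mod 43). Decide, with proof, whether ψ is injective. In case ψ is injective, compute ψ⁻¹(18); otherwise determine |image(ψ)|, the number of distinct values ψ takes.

ψ(1) = 1^6 = 1.
ψ(6): Repeated squaring mod 43: 6^1 ≡ 6, 6^2 ≡ 6² = 36, 6^4 ≡ 36² = 1296 ≡ 6. Since 6 = 4 + 2, 6^6 ≡ 6·36: 6·36 = 216 ≡ 1. So 6^6 ≡ 1 (mod 43).
So ψ(1) = ψ(6) = 1 while 1 ≠ 6, thus ψ is not injective.
Since ψ is not injective, we determine |image(ψ)|. Computing x^6 mod 43 for each x (by repeated squaring, reducing mod 43 at every step), the values ψ(0), ψ(1), …, ψ(42) are: 0, 1, 21, 41, 11, 16, 1, 1, 16, 4, 35, 4, 21, 16, 21, 11, 35, 35, 41, 11, 4, 41, 41, 4, 11, 41, 35, 35, 11, 21, 16, 21, 4, 35, 4, 16, 1, 1, 16, 11, 41, 21, 1.
The distinct values are {0, 1, 4, 11, 16, 21, 35, 41}; there are 8 of them.

8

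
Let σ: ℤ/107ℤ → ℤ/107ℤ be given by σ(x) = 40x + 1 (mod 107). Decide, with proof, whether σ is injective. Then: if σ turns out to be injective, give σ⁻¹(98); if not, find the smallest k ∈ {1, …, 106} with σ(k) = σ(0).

80

If σ(a) = σ(b), then 40a ≡ 40b (mod 107). Because gcd(40, 107) = 1, we may cancel 40 to get a ≡ b (mod 107).
Hence σ is injective.
We now compute 40⁻¹ mod 107 explicitly. Euclid's algorithm: 107 = 2·40 + 27, 40 = 1·27 + 13, 27 = 2·13 + 1; back-substituting gives 1 = 99·40 − 37·107, so 40⁻¹ ≡ 99 (mod 107).
Since σ is injective, we find σ⁻¹(98): we need 40x ≡ 98 − 1 ≡ 97 (mod 107). Using 40⁻¹ = 99: x ≡ 99·97 = 9603 = 89·107 + 80, so x = 80.
Check: σ(80) = 40·80 + 1 = 3201 = 29·107 + 98 ≡ 98 (mod 107).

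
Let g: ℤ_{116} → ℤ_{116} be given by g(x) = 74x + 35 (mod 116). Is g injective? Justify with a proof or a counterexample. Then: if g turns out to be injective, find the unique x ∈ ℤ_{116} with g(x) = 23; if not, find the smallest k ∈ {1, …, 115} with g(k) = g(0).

Recall: injectivity means: for all s, t in the domain, g(s) = g(t) implies s = t.
We have gcd(74, 116) = 2 > 1. Taking s = 0 and t = 58: g(0) = 35 and g(58) = 74·58 + 35 = 4327 ≡ 35 (mod 116).
So g(0) = g(58) while 0 ≠ 58, so g is not injective.
Since g is not injective, we find the least positive k with g(k) = g(0): this means 74k ≡ 0 (mod 116), i.e. 116 ∣ 74k. Since gcd(74, 116) = 2, dividing through by 2 this holds exactly when 58 ∣ 37k, and as gcd(37, 58) = 1, exactly when 58 ∣ k.
The smallest positive such k is 58.

58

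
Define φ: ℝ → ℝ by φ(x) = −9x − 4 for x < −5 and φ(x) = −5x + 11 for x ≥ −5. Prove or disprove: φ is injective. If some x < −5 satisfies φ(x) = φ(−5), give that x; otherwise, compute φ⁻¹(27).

Both pieces are strictly decreasing (slopes −9 and −5), so each is injective on its own interval.
The left piece maps (−∞, −5) onto (41, ∞); the right piece maps [−5, ∞) onto (−∞, 36].
These images are disjoint, so no value is attained by both pieces. So φ is injective.
Because the two images are disjoint, no x < −5 has φ(x) = φ(−5), so we compute φ⁻¹(27): 27 lies in (−∞, 36], so solve −5x + 11 = 27: x = (27 − 11)/(−5) = −16/5.

-16/5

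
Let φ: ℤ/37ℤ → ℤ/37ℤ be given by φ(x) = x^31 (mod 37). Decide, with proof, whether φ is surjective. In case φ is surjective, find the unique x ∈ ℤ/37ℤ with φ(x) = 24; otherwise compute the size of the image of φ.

Since 37 is prime, the nonzero elements of ℤ/37ℤ form a cyclic group of order 36.
As gcd(31, 36) = 1, raising to the 31st power is a bijection on this group: if s^31 ≡ t^31 then (st^{−1})^31 = 1, and the only element of order dividing gcd(31, 36) = 1 is 1, so s = t.
With φ(0) = 0 this makes φ injective on all of ℤ/37ℤ, hence bijective (finite equal-size domain and codomain). In particular φ is surjective.
Since φ is surjective, we find the preimage of 24. The inverse of x ↦ x^31 on (ℤ/37ℤ)^× is x ↦ x^7, because 31·7 = 217 = 6·36 + 1 ≡ 1 (mod 36) and x^{36} = 1 for x ≠ 0 (Fermat). So φ⁻¹(24) = 24^7 mod 37.
Repeated squaring mod 37: 24^1 ≡ 24, 24^2 ≡ 24² = 576 ≡ 21, 24^4 ≡ 21² = 441 ≡ 34. Since 7 = 4 + 2 + 1, 24^7 ≡ 34·21·24: 34·21 = 714 ≡ 11, then 11·24 = 264 ≡ 5. So 24^7 ≡ 5 (mod 37).
Hence φ⁻¹(24) = 5.

5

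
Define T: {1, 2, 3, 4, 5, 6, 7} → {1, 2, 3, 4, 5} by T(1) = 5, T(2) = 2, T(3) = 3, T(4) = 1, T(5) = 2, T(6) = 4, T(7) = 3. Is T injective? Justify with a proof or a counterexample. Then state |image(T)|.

T(2) = 2 = T(5) with 2 ≠ 5, so T is not injective.
The image of T is {1, 2, 3, 4, 5}, which has 5 elements.

5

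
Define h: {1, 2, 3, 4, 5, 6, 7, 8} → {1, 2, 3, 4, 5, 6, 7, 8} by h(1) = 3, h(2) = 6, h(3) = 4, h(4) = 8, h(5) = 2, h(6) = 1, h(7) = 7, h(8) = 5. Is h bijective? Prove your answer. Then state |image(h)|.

The values 3, 6, 4, 8, 2, 1, 7, 5 are a permutation of {1, 2, 3, 4, 5, 6, 7, 8}: each element appears exactly once.
So h is injective and surjective, hence bijective.
The image of h is {1, 2, 3, 4, 5, 6, 7, 8}, which has 8 elements.

8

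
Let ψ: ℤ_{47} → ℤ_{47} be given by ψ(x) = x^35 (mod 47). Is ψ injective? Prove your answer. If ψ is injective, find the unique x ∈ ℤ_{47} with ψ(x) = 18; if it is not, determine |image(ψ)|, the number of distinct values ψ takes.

Since 47 is prime, the nonzero elements of ℤ_{47} form a cyclic group of order 46.
As gcd(35, 46) = 1, raising to the 35th power is a bijection on this group: if x_1^35 ≡ x_2^35 then (x_1x_2^{−1})^35 = 1, and the only element of order dividing gcd(35, 46) = 1 is 1, so x_1 = x_2.
With ψ(0) = 0 this makes ψ injective on all of ℤ_{47}, hence bijective (finite equal-size domain and codomain). In particular ψ is injective.
Since ψ is injective, we find the preimage of 18. The inverse of x ↦ x^35 on (ℤ_{47})^× is x ↦ x^25, because 35·25 = 875 = 19·46 + 1 ≡ 1 (mod 46) and x^{46} = 1 for x ≠ 0 (Fermat). So ψ⁻¹(18) = 18^25 mod 47.
Repeated squaring mod 47: 18^1 ≡ 18, 18^2 ≡ 18² = 324 ≡ 42, 18^4 ≡ 42² = 1764 ≡ 25, 18^8 ≡ 25² = 625 ≡ 14, 18^16 ≡ 14² = 196 ≡ 8. Since 25 = 16 + 8 + 1, 18^25 ≡ 8·14·18: 8·14 = 112 ≡ 18, then 18·18 = 324 ≡ 42. So 18^25 ≡ 42 (mod 47).
Hence ψ⁻¹(18) = 42.

42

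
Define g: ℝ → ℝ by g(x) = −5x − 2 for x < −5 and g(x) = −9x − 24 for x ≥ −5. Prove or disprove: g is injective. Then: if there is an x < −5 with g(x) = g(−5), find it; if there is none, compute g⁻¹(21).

-5

Both pieces are strictly decreasing (slopes −5 and −9), so each is injective on its own interval.
The left piece maps (−∞, −5) onto (23, ∞); the right piece maps [−5, ∞) onto (−∞, 21].
These images are disjoint, so no value is attained by both pieces. So g is injective.
Because the two images are disjoint, no x < −5 has g(x) = g(−5), so we compute g⁻¹(21): 21 lies in (−∞, 21], so solve −9x − 24 = 21: x = (21 + 24)/(−9) = −5.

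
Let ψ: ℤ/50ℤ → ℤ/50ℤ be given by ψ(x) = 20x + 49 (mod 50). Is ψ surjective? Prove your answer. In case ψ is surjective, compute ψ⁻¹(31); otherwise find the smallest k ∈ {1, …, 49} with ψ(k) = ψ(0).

5

Since gcd(20, 50) = 10, we have 20x ≡ 0 (mod 10) for all x, so ψ(x) ≡ 9 (mod 10).
But 0 ≢ 9 (mod 10), so 0 ∈ ℤ/50ℤ has no preimage. Thus ψ is not surjective.
Since ψ is not surjective, we find the least positive k with ψ(k) = ψ(0): this means 20k ≡ 0 (mod 50), i.e. 50 ∣ 20k. Since gcd(20, 50) = 10, dividing through by 10 this holds exactly when 5 ∣ 2k, and as gcd(2, 5) = 1, exactly when 5 ∣ k.
The smallest positive such k is 5.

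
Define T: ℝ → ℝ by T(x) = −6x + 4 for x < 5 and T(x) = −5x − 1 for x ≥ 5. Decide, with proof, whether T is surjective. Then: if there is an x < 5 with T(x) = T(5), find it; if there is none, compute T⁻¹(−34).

33/5

Both pieces are strictly decreasing (slopes −6 and −5), so each is injective on its own interval.
The left piece maps (−∞, 5) onto (−26, ∞); the right piece maps [5, ∞) onto (−∞, −26].
These images together cover ℝ, so T is surjective.
Because the two images are disjoint, no x < 5 has T(x) = T(5), so we compute T⁻¹(−34): −34 lies in (−∞, −26], so solve −5x − 1 = −34: x = (−34 + 1)/(−5) = 33/5.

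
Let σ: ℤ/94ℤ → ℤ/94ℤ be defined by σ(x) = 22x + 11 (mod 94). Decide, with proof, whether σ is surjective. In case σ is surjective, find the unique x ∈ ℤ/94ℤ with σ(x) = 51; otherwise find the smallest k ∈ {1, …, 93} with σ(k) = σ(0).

Recall that surjectivity means every element of the codomain has a preimage under σ.
Since gcd(22, 94) = 2, we have 22x ≡ 0 (mod 2) for all x, so σ(x) ≡ 1 (mod 2).
But 0 ≢ 1 (mod 2), so 0 ∈ ℤ/94ℤ has no preimage. Thus σ is not surjective.
Since σ is not surjective, we find the least positive k with σ(k) = σ(0): this means 22k ≡ 0 (mod 94), i.e. 94 ∣ 22k. Since gcd(22, 94) = 2, dividing through by 2 this holds exactly when 47 ∣ 11k, and as gcd(11, 47) = 1, exactly when 47 ∣ k.
The smallest positive such k is 47.

47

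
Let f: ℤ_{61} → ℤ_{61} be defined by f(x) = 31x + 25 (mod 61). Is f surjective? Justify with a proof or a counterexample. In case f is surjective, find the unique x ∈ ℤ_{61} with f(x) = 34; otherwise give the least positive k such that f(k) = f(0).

18

Since gcd(31, 61) = 1, 31 is invertible modulo 61. Euclid's algorithm: 61 = 1·31 + 30, 31 = 1·30 + 1; back-substituting gives 1 = 2·31 − 1·61, so 31⁻¹ ≡ 2 (mod 61).
Then y ↦ 2(y − 25) is a two-sided inverse to f, so every y ∈ ℤ_{61} has a preimage.
Thus f is surjective.
Since f is surjective, we find f⁻¹(34): we need 31x ≡ 34 − 25 ≡ 9 (mod 61). Using 31⁻¹ = 2: x ≡ 2·9 = 18, so x = 18.
Check: f(18) = 31·18 + 25 = 583 = 9·61 + 34 ≡ 34 (mod 61).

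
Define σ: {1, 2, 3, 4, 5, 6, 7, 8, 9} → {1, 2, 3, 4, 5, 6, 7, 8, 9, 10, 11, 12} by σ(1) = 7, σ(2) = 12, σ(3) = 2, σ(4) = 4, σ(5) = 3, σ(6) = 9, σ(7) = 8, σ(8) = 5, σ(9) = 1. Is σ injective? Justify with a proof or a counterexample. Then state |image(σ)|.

9

The values σ(1), …, σ(9) are 7, 12, 2, 4, 3, 9, 8, 5, 1 — all distinct.
So σ(x_1) = σ(x_2) only when x_1 = x_2, and σ is injective.
The image of σ is {1, 2, 3, 4, 5, 7, 8, 9, 12}, which has 9 elements.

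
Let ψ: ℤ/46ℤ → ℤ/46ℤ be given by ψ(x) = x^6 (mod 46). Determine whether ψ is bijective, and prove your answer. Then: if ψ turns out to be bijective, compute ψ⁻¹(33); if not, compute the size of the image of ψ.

ψ(22): Repeated squaring mod 46: 22^1 ≡ 22, 22^2 ≡ 22² = 484 ≡ 24, 22^4 ≡ 24² = 576 ≡ 24. Since 6 = 4 + 2, 22^6 ≡ 24·24: 24·24 = 576 ≡ 24. So 22^6 ≡ 24 (mod 46).
ψ(24): Repeated squaring mod 46: 24^1 ≡ 24, 24^2 ≡ 24² = 576 ≡ 24, 24^4 ≡ 24² = 576 ≡ 24. Since 6 = 4 + 2, 24^6 ≡ 24·24: 24·24 = 576 ≡ 24. So 24^6 ≡ 24 (mod 46).
So ψ(22) = ψ(24) = 24 while 22 ≠ 24, therefore ψ is not injective, hence not bijective.
Since ψ is not bijective, we determine |image(ψ)|. Computing x^6 mod 46 for each x (by repeated squaring, reducing mod 46 at every step), the values ψ(0), ψ(1), …, ψ(45) are: 0, 1, 18, 39, 2, 31, 12, 27, 36, 3, 6, 9, 32, 29, 26, 13, 4, 35, 8, 25, 16, 41, 24, 23, 24, 41, 16, 25, 8, 35, 4, 13, 26, 29, 32, 9, 6, 3, 36, 27, 12, 31, 2, 39, 18, 1.
The distinct values are {0, 1, 2, 3, 4, 6, 8, 9, 12, 13, 16, 18, 23, 24, 25, 26, 27, 29, 31, 32, 35, 36, 39, 41}; there are 24 of them.

24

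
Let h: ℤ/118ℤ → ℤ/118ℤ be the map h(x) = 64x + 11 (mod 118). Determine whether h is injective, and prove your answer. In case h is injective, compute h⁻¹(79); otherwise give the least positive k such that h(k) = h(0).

We have gcd(64, 118) = 2 > 1. Taking a = 0 and b = 59: h(0) = 11 and h(59) = 64·59 + 11 = 3787 ≡ 11 (mod 118).
So h(0) = h(59) while 0 ≠ 59, hence h is not injective.
Since h is not injective, we find the least positive k with h(k) = h(0): this means 64k ≡ 0 (mod 118), i.e. 118 ∣ 64k. Since gcd(64, 118) = 2, dividing through by 2 this holds exactly when 59 ∣ 32k, and as gcd(32, 59) = 1, exactly when 59 ∣ k.
The smallest positive such k is 59.

59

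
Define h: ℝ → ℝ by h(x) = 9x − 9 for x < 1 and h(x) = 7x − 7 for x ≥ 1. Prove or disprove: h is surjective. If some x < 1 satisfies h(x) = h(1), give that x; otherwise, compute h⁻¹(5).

Both pieces are strictly increasing (slopes 9 and 7), so each is injective on its own interval.
The left piece maps (−∞, 1) onto (−∞, 0); the right piece maps [1, ∞) onto [0, ∞).
These images together cover ℝ, so h is surjective.
Because the two images are disjoint, no x < 1 has h(x) = h(1), so we compute h⁻¹(5): 5 lies in [0, ∞), so solve 7x − 7 = 5: x = (5 + 7)/7 = 12/7.

12/7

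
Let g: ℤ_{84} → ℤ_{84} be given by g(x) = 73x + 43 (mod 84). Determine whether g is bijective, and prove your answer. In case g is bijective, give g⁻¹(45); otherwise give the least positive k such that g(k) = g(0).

38

Recall: g is injective if g(x_1) = g(x_2) implies x_1 = x_2.
Suppose g(x_1) = g(x_2) in ℤ_{84}. Then 73x_1 + 43 ≡ 73x_2 + 43 (mod 84), hence 73(x_1 − x_2) ≡ 0 (mod 84).
Since gcd(73, 84) = 1, 73 is invertible modulo 84, hence x_1 − x_2 ≡ 0 (mod 84), i.e. x_1 = x_2.
We now compute 73⁻¹ mod 84 explicitly. Euclid's algorithm: 84 = 1·73 + 11, 73 = 6·11 + 7, 11 = 1·7 + 4, 7 = 1·4 + 3, 4 = 1·3 + 1; back-substituting gives 1 = 61·73 − 53·84, so 73⁻¹ ≡ 61 (mod 84).
Then y ↦ 61(y − 43) is a two-sided inverse to g, so every y ∈ ℤ_{84} has a preimage.
Therefore g is bijective.
Since g is bijective, we find g⁻¹(45): we need 73x ≡ 45 − 43 ≡ 2 (mod 84). Using 73⁻¹ = 61: x ≡ 61·2 = 122 = 1·84 + 38, so x = 38.
Check: g(38) = 73·38 + 43 = 2817 = 33·84 + 45 ≡ 45 (mod 84).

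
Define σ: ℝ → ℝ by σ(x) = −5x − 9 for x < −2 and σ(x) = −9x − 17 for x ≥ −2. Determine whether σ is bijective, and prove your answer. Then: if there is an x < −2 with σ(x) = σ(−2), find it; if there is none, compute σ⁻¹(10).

Both pieces are strictly decreasing (slopes −5 and −9), so each is injective on its own interval.
The left piece maps (−∞, −2) onto (1, ∞); the right piece maps [−2, ∞) onto (−∞, 1].
Since 1 = 1, the images partition ℝ: σ is injective and surjective, hence bijective.
Because the two images are disjoint, no x < −2 has σ(x) = σ(−2), so we compute σ⁻¹(10): 10 lies in (1, ∞), so solve −5x − 9 = 10: x = (10 + 9)/(−5) = −19/5.

-19/5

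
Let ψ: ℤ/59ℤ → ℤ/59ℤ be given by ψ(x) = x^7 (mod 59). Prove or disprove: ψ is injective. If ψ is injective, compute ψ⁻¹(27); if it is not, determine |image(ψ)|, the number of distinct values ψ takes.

Since 59 is prime, the nonzero elements of ℤ/59ℤ form a cyclic group of order 58.
As gcd(7, 58) = 1, raising to the 7th power is a bijection on this group: if s^7 ≡ t^7 then (st^{−1})^7 = 1, and the only element of order dividing gcd(7, 58) = 1 is 1, so s = t.
With ψ(0) = 0 this makes ψ injective on all of ℤ/59ℤ, hence bijective (finite equal-size domain and codomain). In particular ψ is injective.
Since ψ is injective, we find the preimage of 27. The inverse of x ↦ x^7 on (ℤ/59ℤ)^× is x ↦ x^25, because 7·25 = 175 = 3·58 + 1 ≡ 1 (mod 58) and x^{58} = 1 for x ≠ 0 (Fermat). So ψ⁻¹(27) = 27^25 mod 59.
Repeated squaring mod 59: 27^1 ≡ 27, 27^2 ≡ 27² = 729 ≡ 21, 27^4 ≡ 21² = 441 ≡ 28, 27^8 ≡ 28² = 784 ≡ 17, 27^16 ≡ 17² = 289 ≡ 53. Since 25 = 16 + 8 + 1, 27^25 ≡ 53·17·27: 53·17 = 901 ≡ 16, then 16·27 = 432 ≡ 19. So 27^25 ≡ 19 (mod 59).
Hence ψ⁻¹(27) = 19.

19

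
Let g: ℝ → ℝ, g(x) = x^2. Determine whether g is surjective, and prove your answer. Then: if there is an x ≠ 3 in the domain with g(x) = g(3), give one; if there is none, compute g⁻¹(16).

-3

Since 2 is even, x^2 ≥ 0 for all x ∈ ℝ, so −1 ∈ ℝ has no preimage. Hence g is not surjective.
For the follow-up, such an x exists: taking x = −3 ∈ ℝ gives g(−3) = 9 = g(3) with −3 ≠ 3.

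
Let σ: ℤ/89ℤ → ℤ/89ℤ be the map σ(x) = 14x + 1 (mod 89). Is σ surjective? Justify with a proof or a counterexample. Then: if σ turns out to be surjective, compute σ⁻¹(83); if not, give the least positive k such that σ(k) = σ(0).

44

Since gcd(14, 89) = 1, 14 is invertible modulo 89. Euclid's algorithm: 89 = 6·14 + 5, 14 = 2·5 + 4, 5 = 1·4 + 1; back-substituting gives 1 = 70·14 − 11·89, so 14⁻¹ ≡ 70 (mod 89).
Then y ↦ 70(y − 1) is a two-sided inverse to σ, so every y ∈ ℤ/89ℤ has a preimage.
Hence σ is surjective.
Since σ is surjective, we find σ⁻¹(83): we need 14x ≡ 83 − 1 ≡ 82 (mod 89). Using 14⁻¹ = 70: x ≡ 70·82 = 5740 = 64·89 + 44, so x = 44.
Check: σ(44) = 14·44 + 1 = 617 = 6·89 + 83 ≡ 83 (mod 89).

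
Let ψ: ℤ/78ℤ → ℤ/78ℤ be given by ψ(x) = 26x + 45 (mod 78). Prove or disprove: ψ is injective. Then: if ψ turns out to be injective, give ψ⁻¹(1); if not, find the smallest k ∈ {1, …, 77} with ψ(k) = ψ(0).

We have gcd(26, 78) = 26 > 1. Taking u = 0 and v = 3: ψ(0) = 45 and ψ(3) = 26·3 + 45 = 123 ≡ 45 (mod 78).
So ψ(0) = ψ(3) while 0 ≠ 3, thus ψ is not injective.
Since ψ is not injective, we find the least positive k with ψ(k) = ψ(0): this means 26k ≡ 0 (mod 78), i.e. 78 ∣ 26k. Since gcd(26, 78) = 26, dividing through by 26 this holds exactly when 3 ∣ k.
The smallest positive such k is 3.

3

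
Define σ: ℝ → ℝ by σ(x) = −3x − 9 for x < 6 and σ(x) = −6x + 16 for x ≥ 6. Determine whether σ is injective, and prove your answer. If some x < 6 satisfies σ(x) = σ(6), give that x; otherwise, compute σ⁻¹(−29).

Both pieces are strictly decreasing (slopes −3 and −6), so each is injective on its own interval.
The left piece maps (−∞, 6) onto (−27, ∞); the right piece maps [6, ∞) onto (−∞, −20].
These images overlap. In particular σ(6) = −20 (right piece), and solving −3x − 9 = −20 on the left piece gives x = 11/3 < 6.
So σ(11/3) = σ(6) with 11/3 ≠ 6, and σ is not injective. This x = 11/3 is the requested value below 6.

11/3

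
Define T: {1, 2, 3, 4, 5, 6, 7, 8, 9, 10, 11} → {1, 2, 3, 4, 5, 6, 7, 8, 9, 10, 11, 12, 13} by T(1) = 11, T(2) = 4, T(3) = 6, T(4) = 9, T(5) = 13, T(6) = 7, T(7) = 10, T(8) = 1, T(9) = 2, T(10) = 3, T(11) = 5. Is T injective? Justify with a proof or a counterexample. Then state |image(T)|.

The values T(1), …, T(11) are 11, 4, 6, 9, 13, 7, 10, 1, 2, 3, 5 — all distinct.
So T(a) = T(b) only when a = b, and T is injective.
The image of T is {1, 2, 3, 4, 5, 6, 7, 9, 10, 11, 13}, which has 11 elements.

11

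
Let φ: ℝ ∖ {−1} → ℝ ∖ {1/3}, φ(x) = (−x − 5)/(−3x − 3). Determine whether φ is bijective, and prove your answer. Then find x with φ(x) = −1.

-2

Suppose φ(s) = φ(t). Cross-multiplying: (−s − 5)(−3t − 3) = (−t − 5)(−3s − 3).
Expanding both sides and cancelling the symmetric terms leaves −12·(s − t) = 0. Since −12 ≠ 0, s = t. So φ is injective.
For any y ≠ 1/3, solving y(−3x − 3) = −x − 5 for x gives a well-defined x ≠ −1. So φ is surjective.
So φ is bijective.
Solving φ(x) = −1: cross-multiplying gives −x − 5 = −1(−3x − 3), which rearranges to −4x = 8, so x = −2.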